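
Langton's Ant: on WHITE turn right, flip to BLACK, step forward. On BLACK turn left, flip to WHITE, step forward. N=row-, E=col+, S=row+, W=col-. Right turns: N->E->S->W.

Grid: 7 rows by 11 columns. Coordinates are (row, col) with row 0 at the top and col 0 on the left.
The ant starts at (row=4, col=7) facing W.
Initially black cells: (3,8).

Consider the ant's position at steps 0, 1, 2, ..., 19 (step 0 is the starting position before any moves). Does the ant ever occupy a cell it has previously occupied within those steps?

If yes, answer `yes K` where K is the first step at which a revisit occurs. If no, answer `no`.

Answer: yes 6

Derivation:
Step 1: on WHITE (4,7): turn R to N, flip to black, move to (3,7). |black|=2 — new cell
Step 2: on WHITE (3,7): turn R to E, flip to black, move to (3,8). |black|=3 — new cell
Step 3: on BLACK (3,8): turn L to N, flip to white, move to (2,8). |black|=2 — new cell
Step 4: on WHITE (2,8): turn R to E, flip to black, move to (2,9). |black|=3 — new cell
Step 5: on WHITE (2,9): turn R to S, flip to black, move to (3,9). |black|=4 — new cell
Step 6: on WHITE (3,9): turn R to W, flip to black, move to (3,8). |black|=5 — REVISIT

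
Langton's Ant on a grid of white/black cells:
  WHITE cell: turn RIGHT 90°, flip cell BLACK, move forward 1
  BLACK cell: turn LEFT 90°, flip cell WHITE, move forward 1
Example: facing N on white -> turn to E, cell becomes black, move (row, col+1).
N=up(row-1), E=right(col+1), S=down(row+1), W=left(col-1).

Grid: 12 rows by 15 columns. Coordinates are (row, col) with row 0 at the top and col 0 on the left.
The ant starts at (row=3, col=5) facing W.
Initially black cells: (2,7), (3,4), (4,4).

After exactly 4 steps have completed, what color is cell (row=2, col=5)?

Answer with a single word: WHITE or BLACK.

Answer: BLACK

Derivation:
Step 1: on WHITE (3,5): turn R to N, flip to black, move to (2,5). |black|=4
Step 2: on WHITE (2,5): turn R to E, flip to black, move to (2,6). |black|=5
Step 3: on WHITE (2,6): turn R to S, flip to black, move to (3,6). |black|=6
Step 4: on WHITE (3,6): turn R to W, flip to black, move to (3,5). |black|=7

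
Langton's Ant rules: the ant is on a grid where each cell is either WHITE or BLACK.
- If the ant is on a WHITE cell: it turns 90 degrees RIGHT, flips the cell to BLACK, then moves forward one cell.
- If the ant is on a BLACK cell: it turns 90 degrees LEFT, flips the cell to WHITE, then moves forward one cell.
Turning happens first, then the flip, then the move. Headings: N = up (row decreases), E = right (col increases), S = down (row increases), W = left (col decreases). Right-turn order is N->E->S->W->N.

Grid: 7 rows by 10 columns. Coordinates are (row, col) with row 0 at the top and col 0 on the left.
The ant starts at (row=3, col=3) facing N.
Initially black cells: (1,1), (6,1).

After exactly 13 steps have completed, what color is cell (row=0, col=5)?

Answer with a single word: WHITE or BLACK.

Step 1: on WHITE (3,3): turn R to E, flip to black, move to (3,4). |black|=3
Step 2: on WHITE (3,4): turn R to S, flip to black, move to (4,4). |black|=4
Step 3: on WHITE (4,4): turn R to W, flip to black, move to (4,3). |black|=5
Step 4: on WHITE (4,3): turn R to N, flip to black, move to (3,3). |black|=6
Step 5: on BLACK (3,3): turn L to W, flip to white, move to (3,2). |black|=5
Step 6: on WHITE (3,2): turn R to N, flip to black, move to (2,2). |black|=6
Step 7: on WHITE (2,2): turn R to E, flip to black, move to (2,3). |black|=7
Step 8: on WHITE (2,3): turn R to S, flip to black, move to (3,3). |black|=8
Step 9: on WHITE (3,3): turn R to W, flip to black, move to (3,2). |black|=9
Step 10: on BLACK (3,2): turn L to S, flip to white, move to (4,2). |black|=8
Step 11: on WHITE (4,2): turn R to W, flip to black, move to (4,1). |black|=9
Step 12: on WHITE (4,1): turn R to N, flip to black, move to (3,1). |black|=10
Step 13: on WHITE (3,1): turn R to E, flip to black, move to (3,2). |black|=11

Answer: WHITE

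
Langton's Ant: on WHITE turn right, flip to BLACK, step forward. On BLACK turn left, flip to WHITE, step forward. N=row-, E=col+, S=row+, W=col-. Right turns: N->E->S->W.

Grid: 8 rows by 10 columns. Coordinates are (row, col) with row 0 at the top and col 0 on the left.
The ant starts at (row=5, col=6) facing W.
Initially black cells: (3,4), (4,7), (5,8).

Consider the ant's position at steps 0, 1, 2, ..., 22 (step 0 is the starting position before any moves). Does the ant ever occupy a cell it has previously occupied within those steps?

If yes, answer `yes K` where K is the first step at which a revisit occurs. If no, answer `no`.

Step 1: on WHITE (5,6): turn R to N, flip to black, move to (4,6). |black|=4 — new cell
Step 2: on WHITE (4,6): turn R to E, flip to black, move to (4,7). |black|=5 — new cell
Step 3: on BLACK (4,7): turn L to N, flip to white, move to (3,7). |black|=4 — new cell
Step 4: on WHITE (3,7): turn R to E, flip to black, move to (3,8). |black|=5 — new cell
Step 5: on WHITE (3,8): turn R to S, flip to black, move to (4,8). |black|=6 — new cell
Step 6: on WHITE (4,8): turn R to W, flip to black, move to (4,7). |black|=7 — REVISIT

Answer: yes 6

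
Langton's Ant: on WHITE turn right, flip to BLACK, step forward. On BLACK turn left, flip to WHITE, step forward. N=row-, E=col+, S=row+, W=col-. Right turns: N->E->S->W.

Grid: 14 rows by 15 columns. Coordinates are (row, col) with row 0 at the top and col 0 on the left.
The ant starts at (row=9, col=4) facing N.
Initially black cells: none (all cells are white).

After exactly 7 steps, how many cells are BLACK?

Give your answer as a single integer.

Step 1: on WHITE (9,4): turn R to E, flip to black, move to (9,5). |black|=1
Step 2: on WHITE (9,5): turn R to S, flip to black, move to (10,5). |black|=2
Step 3: on WHITE (10,5): turn R to W, flip to black, move to (10,4). |black|=3
Step 4: on WHITE (10,4): turn R to N, flip to black, move to (9,4). |black|=4
Step 5: on BLACK (9,4): turn L to W, flip to white, move to (9,3). |black|=3
Step 6: on WHITE (9,3): turn R to N, flip to black, move to (8,3). |black|=4
Step 7: on WHITE (8,3): turn R to E, flip to black, move to (8,4). |black|=5

Answer: 5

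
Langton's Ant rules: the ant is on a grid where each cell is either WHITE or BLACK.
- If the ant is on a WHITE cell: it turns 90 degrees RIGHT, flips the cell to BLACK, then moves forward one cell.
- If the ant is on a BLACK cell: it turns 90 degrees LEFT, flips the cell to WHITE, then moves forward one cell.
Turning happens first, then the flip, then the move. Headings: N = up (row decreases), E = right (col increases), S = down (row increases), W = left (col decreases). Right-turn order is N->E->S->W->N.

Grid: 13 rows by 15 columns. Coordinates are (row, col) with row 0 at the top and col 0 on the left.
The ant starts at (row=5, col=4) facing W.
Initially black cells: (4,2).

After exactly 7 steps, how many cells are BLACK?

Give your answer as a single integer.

Step 1: on WHITE (5,4): turn R to N, flip to black, move to (4,4). |black|=2
Step 2: on WHITE (4,4): turn R to E, flip to black, move to (4,5). |black|=3
Step 3: on WHITE (4,5): turn R to S, flip to black, move to (5,5). |black|=4
Step 4: on WHITE (5,5): turn R to W, flip to black, move to (5,4). |black|=5
Step 5: on BLACK (5,4): turn L to S, flip to white, move to (6,4). |black|=4
Step 6: on WHITE (6,4): turn R to W, flip to black, move to (6,3). |black|=5
Step 7: on WHITE (6,3): turn R to N, flip to black, move to (5,3). |black|=6

Answer: 6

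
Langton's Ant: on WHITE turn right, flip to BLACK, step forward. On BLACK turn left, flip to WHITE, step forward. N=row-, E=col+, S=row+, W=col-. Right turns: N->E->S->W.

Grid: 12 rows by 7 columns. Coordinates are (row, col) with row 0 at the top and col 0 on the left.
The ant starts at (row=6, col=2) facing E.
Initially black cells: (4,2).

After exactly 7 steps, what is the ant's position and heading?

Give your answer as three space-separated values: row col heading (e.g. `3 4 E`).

Step 1: on WHITE (6,2): turn R to S, flip to black, move to (7,2). |black|=2
Step 2: on WHITE (7,2): turn R to W, flip to black, move to (7,1). |black|=3
Step 3: on WHITE (7,1): turn R to N, flip to black, move to (6,1). |black|=4
Step 4: on WHITE (6,1): turn R to E, flip to black, move to (6,2). |black|=5
Step 5: on BLACK (6,2): turn L to N, flip to white, move to (5,2). |black|=4
Step 6: on WHITE (5,2): turn R to E, flip to black, move to (5,3). |black|=5
Step 7: on WHITE (5,3): turn R to S, flip to black, move to (6,3). |black|=6

Answer: 6 3 S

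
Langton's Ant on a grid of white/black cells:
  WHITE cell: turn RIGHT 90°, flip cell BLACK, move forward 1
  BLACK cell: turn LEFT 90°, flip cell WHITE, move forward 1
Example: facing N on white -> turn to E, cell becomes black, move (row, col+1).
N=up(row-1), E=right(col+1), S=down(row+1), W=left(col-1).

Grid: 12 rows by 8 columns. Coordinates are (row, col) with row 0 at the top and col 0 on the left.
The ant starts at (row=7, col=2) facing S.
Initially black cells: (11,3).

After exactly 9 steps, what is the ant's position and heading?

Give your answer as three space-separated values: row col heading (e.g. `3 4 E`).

Answer: 7 3 E

Derivation:
Step 1: on WHITE (7,2): turn R to W, flip to black, move to (7,1). |black|=2
Step 2: on WHITE (7,1): turn R to N, flip to black, move to (6,1). |black|=3
Step 3: on WHITE (6,1): turn R to E, flip to black, move to (6,2). |black|=4
Step 4: on WHITE (6,2): turn R to S, flip to black, move to (7,2). |black|=5
Step 5: on BLACK (7,2): turn L to E, flip to white, move to (7,3). |black|=4
Step 6: on WHITE (7,3): turn R to S, flip to black, move to (8,3). |black|=5
Step 7: on WHITE (8,3): turn R to W, flip to black, move to (8,2). |black|=6
Step 8: on WHITE (8,2): turn R to N, flip to black, move to (7,2). |black|=7
Step 9: on WHITE (7,2): turn R to E, flip to black, move to (7,3). |black|=8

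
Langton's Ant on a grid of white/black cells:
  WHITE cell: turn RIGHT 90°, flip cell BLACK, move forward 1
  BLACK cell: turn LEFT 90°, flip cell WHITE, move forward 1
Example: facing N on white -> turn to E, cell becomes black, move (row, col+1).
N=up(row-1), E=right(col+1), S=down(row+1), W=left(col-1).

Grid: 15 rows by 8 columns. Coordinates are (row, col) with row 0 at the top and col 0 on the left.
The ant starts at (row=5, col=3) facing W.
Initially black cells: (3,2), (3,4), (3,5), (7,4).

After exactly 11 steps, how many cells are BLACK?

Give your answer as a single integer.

Step 1: on WHITE (5,3): turn R to N, flip to black, move to (4,3). |black|=5
Step 2: on WHITE (4,3): turn R to E, flip to black, move to (4,4). |black|=6
Step 3: on WHITE (4,4): turn R to S, flip to black, move to (5,4). |black|=7
Step 4: on WHITE (5,4): turn R to W, flip to black, move to (5,3). |black|=8
Step 5: on BLACK (5,3): turn L to S, flip to white, move to (6,3). |black|=7
Step 6: on WHITE (6,3): turn R to W, flip to black, move to (6,2). |black|=8
Step 7: on WHITE (6,2): turn R to N, flip to black, move to (5,2). |black|=9
Step 8: on WHITE (5,2): turn R to E, flip to black, move to (5,3). |black|=10
Step 9: on WHITE (5,3): turn R to S, flip to black, move to (6,3). |black|=11
Step 10: on BLACK (6,3): turn L to E, flip to white, move to (6,4). |black|=10
Step 11: on WHITE (6,4): turn R to S, flip to black, move to (7,4). |black|=11

Answer: 11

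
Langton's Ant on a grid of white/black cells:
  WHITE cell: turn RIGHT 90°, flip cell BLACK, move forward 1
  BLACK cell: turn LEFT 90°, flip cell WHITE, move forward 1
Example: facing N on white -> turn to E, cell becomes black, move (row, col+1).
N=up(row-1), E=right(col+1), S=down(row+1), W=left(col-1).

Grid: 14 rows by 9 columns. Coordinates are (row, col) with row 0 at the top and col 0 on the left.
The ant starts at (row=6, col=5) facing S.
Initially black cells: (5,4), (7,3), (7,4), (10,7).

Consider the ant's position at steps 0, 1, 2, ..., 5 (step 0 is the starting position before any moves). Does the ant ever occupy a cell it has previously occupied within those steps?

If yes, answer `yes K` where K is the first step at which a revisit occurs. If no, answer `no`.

Step 1: on WHITE (6,5): turn R to W, flip to black, move to (6,4). |black|=5 — new cell
Step 2: on WHITE (6,4): turn R to N, flip to black, move to (5,4). |black|=6 — new cell
Step 3: on BLACK (5,4): turn L to W, flip to white, move to (5,3). |black|=5 — new cell
Step 4: on WHITE (5,3): turn R to N, flip to black, move to (4,3). |black|=6 — new cell
Step 5: on WHITE (4,3): turn R to E, flip to black, move to (4,4). |black|=7 — new cell
No revisit within 5 steps.

Answer: no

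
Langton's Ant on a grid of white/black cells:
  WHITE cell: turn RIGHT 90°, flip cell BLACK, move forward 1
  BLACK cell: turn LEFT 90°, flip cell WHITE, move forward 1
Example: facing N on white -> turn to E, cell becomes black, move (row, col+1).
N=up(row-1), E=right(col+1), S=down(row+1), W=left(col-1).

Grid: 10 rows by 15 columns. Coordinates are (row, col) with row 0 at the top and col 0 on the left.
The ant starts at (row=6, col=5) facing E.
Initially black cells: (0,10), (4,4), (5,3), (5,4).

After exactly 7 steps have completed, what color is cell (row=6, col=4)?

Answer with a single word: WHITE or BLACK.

Step 1: on WHITE (6,5): turn R to S, flip to black, move to (7,5). |black|=5
Step 2: on WHITE (7,5): turn R to W, flip to black, move to (7,4). |black|=6
Step 3: on WHITE (7,4): turn R to N, flip to black, move to (6,4). |black|=7
Step 4: on WHITE (6,4): turn R to E, flip to black, move to (6,5). |black|=8
Step 5: on BLACK (6,5): turn L to N, flip to white, move to (5,5). |black|=7
Step 6: on WHITE (5,5): turn R to E, flip to black, move to (5,6). |black|=8
Step 7: on WHITE (5,6): turn R to S, flip to black, move to (6,6). |black|=9

Answer: BLACK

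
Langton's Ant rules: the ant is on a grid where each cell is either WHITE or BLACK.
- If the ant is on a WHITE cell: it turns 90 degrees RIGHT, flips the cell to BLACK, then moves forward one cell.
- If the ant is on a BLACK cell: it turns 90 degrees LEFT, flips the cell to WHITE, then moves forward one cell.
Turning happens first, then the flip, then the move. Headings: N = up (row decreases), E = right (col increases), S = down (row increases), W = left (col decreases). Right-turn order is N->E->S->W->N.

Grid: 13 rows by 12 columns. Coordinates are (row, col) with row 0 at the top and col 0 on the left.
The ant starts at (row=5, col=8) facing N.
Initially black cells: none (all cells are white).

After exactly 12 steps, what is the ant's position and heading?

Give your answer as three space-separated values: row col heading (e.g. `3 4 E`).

Step 1: on WHITE (5,8): turn R to E, flip to black, move to (5,9). |black|=1
Step 2: on WHITE (5,9): turn R to S, flip to black, move to (6,9). |black|=2
Step 3: on WHITE (6,9): turn R to W, flip to black, move to (6,8). |black|=3
Step 4: on WHITE (6,8): turn R to N, flip to black, move to (5,8). |black|=4
Step 5: on BLACK (5,8): turn L to W, flip to white, move to (5,7). |black|=3
Step 6: on WHITE (5,7): turn R to N, flip to black, move to (4,7). |black|=4
Step 7: on WHITE (4,7): turn R to E, flip to black, move to (4,8). |black|=5
Step 8: on WHITE (4,8): turn R to S, flip to black, move to (5,8). |black|=6
Step 9: on WHITE (5,8): turn R to W, flip to black, move to (5,7). |black|=7
Step 10: on BLACK (5,7): turn L to S, flip to white, move to (6,7). |black|=6
Step 11: on WHITE (6,7): turn R to W, flip to black, move to (6,6). |black|=7
Step 12: on WHITE (6,6): turn R to N, flip to black, move to (5,6). |black|=8

Answer: 5 6 N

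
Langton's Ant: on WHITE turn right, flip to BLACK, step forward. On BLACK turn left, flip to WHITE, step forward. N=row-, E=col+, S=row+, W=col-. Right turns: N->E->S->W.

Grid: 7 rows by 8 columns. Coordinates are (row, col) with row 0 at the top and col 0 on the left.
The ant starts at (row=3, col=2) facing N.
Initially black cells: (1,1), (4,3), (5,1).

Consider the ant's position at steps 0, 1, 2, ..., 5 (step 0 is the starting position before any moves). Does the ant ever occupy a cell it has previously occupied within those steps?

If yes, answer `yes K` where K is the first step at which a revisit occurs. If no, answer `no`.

Answer: no

Derivation:
Step 1: on WHITE (3,2): turn R to E, flip to black, move to (3,3). |black|=4 — new cell
Step 2: on WHITE (3,3): turn R to S, flip to black, move to (4,3). |black|=5 — new cell
Step 3: on BLACK (4,3): turn L to E, flip to white, move to (4,4). |black|=4 — new cell
Step 4: on WHITE (4,4): turn R to S, flip to black, move to (5,4). |black|=5 — new cell
Step 5: on WHITE (5,4): turn R to W, flip to black, move to (5,3). |black|=6 — new cell
No revisit within 5 steps.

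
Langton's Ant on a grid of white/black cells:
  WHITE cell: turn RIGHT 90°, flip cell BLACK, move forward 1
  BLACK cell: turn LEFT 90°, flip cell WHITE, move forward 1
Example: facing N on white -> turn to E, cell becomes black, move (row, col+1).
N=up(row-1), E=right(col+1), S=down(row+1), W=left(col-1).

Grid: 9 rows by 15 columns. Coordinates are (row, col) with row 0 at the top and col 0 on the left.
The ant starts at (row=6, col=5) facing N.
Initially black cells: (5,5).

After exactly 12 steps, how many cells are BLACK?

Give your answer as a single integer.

Answer: 9

Derivation:
Step 1: on WHITE (6,5): turn R to E, flip to black, move to (6,6). |black|=2
Step 2: on WHITE (6,6): turn R to S, flip to black, move to (7,6). |black|=3
Step 3: on WHITE (7,6): turn R to W, flip to black, move to (7,5). |black|=4
Step 4: on WHITE (7,5): turn R to N, flip to black, move to (6,5). |black|=5
Step 5: on BLACK (6,5): turn L to W, flip to white, move to (6,4). |black|=4
Step 6: on WHITE (6,4): turn R to N, flip to black, move to (5,4). |black|=5
Step 7: on WHITE (5,4): turn R to E, flip to black, move to (5,5). |black|=6
Step 8: on BLACK (5,5): turn L to N, flip to white, move to (4,5). |black|=5
Step 9: on WHITE (4,5): turn R to E, flip to black, move to (4,6). |black|=6
Step 10: on WHITE (4,6): turn R to S, flip to black, move to (5,6). |black|=7
Step 11: on WHITE (5,6): turn R to W, flip to black, move to (5,5). |black|=8
Step 12: on WHITE (5,5): turn R to N, flip to black, move to (4,5). |black|=9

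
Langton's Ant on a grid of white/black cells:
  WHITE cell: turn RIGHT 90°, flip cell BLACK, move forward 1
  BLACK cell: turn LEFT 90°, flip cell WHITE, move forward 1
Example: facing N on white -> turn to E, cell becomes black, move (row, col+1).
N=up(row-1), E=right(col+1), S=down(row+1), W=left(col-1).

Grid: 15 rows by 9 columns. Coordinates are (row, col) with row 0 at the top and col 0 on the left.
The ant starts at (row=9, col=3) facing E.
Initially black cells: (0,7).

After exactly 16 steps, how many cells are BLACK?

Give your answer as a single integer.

Answer: 9

Derivation:
Step 1: on WHITE (9,3): turn R to S, flip to black, move to (10,3). |black|=2
Step 2: on WHITE (10,3): turn R to W, flip to black, move to (10,2). |black|=3
Step 3: on WHITE (10,2): turn R to N, flip to black, move to (9,2). |black|=4
Step 4: on WHITE (9,2): turn R to E, flip to black, move to (9,3). |black|=5
Step 5: on BLACK (9,3): turn L to N, flip to white, move to (8,3). |black|=4
Step 6: on WHITE (8,3): turn R to E, flip to black, move to (8,4). |black|=5
Step 7: on WHITE (8,4): turn R to S, flip to black, move to (9,4). |black|=6
Step 8: on WHITE (9,4): turn R to W, flip to black, move to (9,3). |black|=7
Step 9: on WHITE (9,3): turn R to N, flip to black, move to (8,3). |black|=8
Step 10: on BLACK (8,3): turn L to W, flip to white, move to (8,2). |black|=7
Step 11: on WHITE (8,2): turn R to N, flip to black, move to (7,2). |black|=8
Step 12: on WHITE (7,2): turn R to E, flip to black, move to (7,3). |black|=9
Step 13: on WHITE (7,3): turn R to S, flip to black, move to (8,3). |black|=10
Step 14: on WHITE (8,3): turn R to W, flip to black, move to (8,2). |black|=11
Step 15: on BLACK (8,2): turn L to S, flip to white, move to (9,2). |black|=10
Step 16: on BLACK (9,2): turn L to E, flip to white, move to (9,3). |black|=9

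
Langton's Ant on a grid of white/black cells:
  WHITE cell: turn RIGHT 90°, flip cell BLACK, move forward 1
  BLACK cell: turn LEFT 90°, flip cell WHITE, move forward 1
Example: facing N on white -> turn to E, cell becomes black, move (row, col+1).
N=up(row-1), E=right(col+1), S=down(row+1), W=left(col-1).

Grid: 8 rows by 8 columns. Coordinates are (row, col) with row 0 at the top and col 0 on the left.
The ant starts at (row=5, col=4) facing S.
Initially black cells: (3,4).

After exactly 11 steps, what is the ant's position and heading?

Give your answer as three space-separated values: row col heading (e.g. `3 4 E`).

Step 1: on WHITE (5,4): turn R to W, flip to black, move to (5,3). |black|=2
Step 2: on WHITE (5,3): turn R to N, flip to black, move to (4,3). |black|=3
Step 3: on WHITE (4,3): turn R to E, flip to black, move to (4,4). |black|=4
Step 4: on WHITE (4,4): turn R to S, flip to black, move to (5,4). |black|=5
Step 5: on BLACK (5,4): turn L to E, flip to white, move to (5,5). |black|=4
Step 6: on WHITE (5,5): turn R to S, flip to black, move to (6,5). |black|=5
Step 7: on WHITE (6,5): turn R to W, flip to black, move to (6,4). |black|=6
Step 8: on WHITE (6,4): turn R to N, flip to black, move to (5,4). |black|=7
Step 9: on WHITE (5,4): turn R to E, flip to black, move to (5,5). |black|=8
Step 10: on BLACK (5,5): turn L to N, flip to white, move to (4,5). |black|=7
Step 11: on WHITE (4,5): turn R to E, flip to black, move to (4,6). |black|=8

Answer: 4 6 E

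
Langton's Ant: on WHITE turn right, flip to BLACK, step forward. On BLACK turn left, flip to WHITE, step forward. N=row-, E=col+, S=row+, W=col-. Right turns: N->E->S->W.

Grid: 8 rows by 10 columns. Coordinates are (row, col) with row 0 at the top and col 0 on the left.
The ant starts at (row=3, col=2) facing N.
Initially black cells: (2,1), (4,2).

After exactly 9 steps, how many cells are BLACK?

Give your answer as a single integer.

Step 1: on WHITE (3,2): turn R to E, flip to black, move to (3,3). |black|=3
Step 2: on WHITE (3,3): turn R to S, flip to black, move to (4,3). |black|=4
Step 3: on WHITE (4,3): turn R to W, flip to black, move to (4,2). |black|=5
Step 4: on BLACK (4,2): turn L to S, flip to white, move to (5,2). |black|=4
Step 5: on WHITE (5,2): turn R to W, flip to black, move to (5,1). |black|=5
Step 6: on WHITE (5,1): turn R to N, flip to black, move to (4,1). |black|=6
Step 7: on WHITE (4,1): turn R to E, flip to black, move to (4,2). |black|=7
Step 8: on WHITE (4,2): turn R to S, flip to black, move to (5,2). |black|=8
Step 9: on BLACK (5,2): turn L to E, flip to white, move to (5,3). |black|=7

Answer: 7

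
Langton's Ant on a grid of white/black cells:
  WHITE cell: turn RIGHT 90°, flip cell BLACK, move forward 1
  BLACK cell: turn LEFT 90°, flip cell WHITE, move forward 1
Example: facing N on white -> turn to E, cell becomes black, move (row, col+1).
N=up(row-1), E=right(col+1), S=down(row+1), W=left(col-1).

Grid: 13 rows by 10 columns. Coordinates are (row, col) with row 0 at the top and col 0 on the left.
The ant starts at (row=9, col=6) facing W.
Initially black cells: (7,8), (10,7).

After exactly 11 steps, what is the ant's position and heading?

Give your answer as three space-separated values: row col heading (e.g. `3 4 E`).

Answer: 9 7 N

Derivation:
Step 1: on WHITE (9,6): turn R to N, flip to black, move to (8,6). |black|=3
Step 2: on WHITE (8,6): turn R to E, flip to black, move to (8,7). |black|=4
Step 3: on WHITE (8,7): turn R to S, flip to black, move to (9,7). |black|=5
Step 4: on WHITE (9,7): turn R to W, flip to black, move to (9,6). |black|=6
Step 5: on BLACK (9,6): turn L to S, flip to white, move to (10,6). |black|=5
Step 6: on WHITE (10,6): turn R to W, flip to black, move to (10,5). |black|=6
Step 7: on WHITE (10,5): turn R to N, flip to black, move to (9,5). |black|=7
Step 8: on WHITE (9,5): turn R to E, flip to black, move to (9,6). |black|=8
Step 9: on WHITE (9,6): turn R to S, flip to black, move to (10,6). |black|=9
Step 10: on BLACK (10,6): turn L to E, flip to white, move to (10,7). |black|=8
Step 11: on BLACK (10,7): turn L to N, flip to white, move to (9,7). |black|=7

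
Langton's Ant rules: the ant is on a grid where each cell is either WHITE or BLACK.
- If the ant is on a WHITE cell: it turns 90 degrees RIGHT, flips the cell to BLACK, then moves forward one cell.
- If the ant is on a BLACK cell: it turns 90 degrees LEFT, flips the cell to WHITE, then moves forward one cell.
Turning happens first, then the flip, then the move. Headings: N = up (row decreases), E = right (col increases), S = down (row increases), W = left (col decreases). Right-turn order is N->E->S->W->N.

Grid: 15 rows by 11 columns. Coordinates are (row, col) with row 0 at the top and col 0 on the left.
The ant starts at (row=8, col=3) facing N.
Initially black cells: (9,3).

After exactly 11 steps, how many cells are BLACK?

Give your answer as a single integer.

Step 1: on WHITE (8,3): turn R to E, flip to black, move to (8,4). |black|=2
Step 2: on WHITE (8,4): turn R to S, flip to black, move to (9,4). |black|=3
Step 3: on WHITE (9,4): turn R to W, flip to black, move to (9,3). |black|=4
Step 4: on BLACK (9,3): turn L to S, flip to white, move to (10,3). |black|=3
Step 5: on WHITE (10,3): turn R to W, flip to black, move to (10,2). |black|=4
Step 6: on WHITE (10,2): turn R to N, flip to black, move to (9,2). |black|=5
Step 7: on WHITE (9,2): turn R to E, flip to black, move to (9,3). |black|=6
Step 8: on WHITE (9,3): turn R to S, flip to black, move to (10,3). |black|=7
Step 9: on BLACK (10,3): turn L to E, flip to white, move to (10,4). |black|=6
Step 10: on WHITE (10,4): turn R to S, flip to black, move to (11,4). |black|=7
Step 11: on WHITE (11,4): turn R to W, flip to black, move to (11,3). |black|=8

Answer: 8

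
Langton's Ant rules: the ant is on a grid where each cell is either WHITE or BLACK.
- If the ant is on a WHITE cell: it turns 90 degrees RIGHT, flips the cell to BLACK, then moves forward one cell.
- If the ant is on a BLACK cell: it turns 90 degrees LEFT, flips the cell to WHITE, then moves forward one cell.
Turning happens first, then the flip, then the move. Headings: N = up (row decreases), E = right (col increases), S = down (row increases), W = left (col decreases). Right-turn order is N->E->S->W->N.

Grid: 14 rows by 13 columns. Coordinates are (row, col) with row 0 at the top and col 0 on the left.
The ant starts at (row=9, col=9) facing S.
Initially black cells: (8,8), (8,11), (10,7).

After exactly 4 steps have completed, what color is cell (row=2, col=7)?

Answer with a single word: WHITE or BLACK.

Step 1: on WHITE (9,9): turn R to W, flip to black, move to (9,8). |black|=4
Step 2: on WHITE (9,8): turn R to N, flip to black, move to (8,8). |black|=5
Step 3: on BLACK (8,8): turn L to W, flip to white, move to (8,7). |black|=4
Step 4: on WHITE (8,7): turn R to N, flip to black, move to (7,7). |black|=5

Answer: WHITE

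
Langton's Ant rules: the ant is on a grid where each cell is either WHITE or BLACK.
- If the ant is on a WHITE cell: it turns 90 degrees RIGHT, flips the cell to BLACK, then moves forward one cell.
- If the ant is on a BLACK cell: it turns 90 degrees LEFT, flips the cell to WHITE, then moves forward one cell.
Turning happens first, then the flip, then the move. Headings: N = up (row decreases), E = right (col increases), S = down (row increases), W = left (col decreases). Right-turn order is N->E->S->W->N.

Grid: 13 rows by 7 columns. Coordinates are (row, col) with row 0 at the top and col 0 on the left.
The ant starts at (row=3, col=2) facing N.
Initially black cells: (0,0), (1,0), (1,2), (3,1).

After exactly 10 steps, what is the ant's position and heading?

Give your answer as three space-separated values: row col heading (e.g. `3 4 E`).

Step 1: on WHITE (3,2): turn R to E, flip to black, move to (3,3). |black|=5
Step 2: on WHITE (3,3): turn R to S, flip to black, move to (4,3). |black|=6
Step 3: on WHITE (4,3): turn R to W, flip to black, move to (4,2). |black|=7
Step 4: on WHITE (4,2): turn R to N, flip to black, move to (3,2). |black|=8
Step 5: on BLACK (3,2): turn L to W, flip to white, move to (3,1). |black|=7
Step 6: on BLACK (3,1): turn L to S, flip to white, move to (4,1). |black|=6
Step 7: on WHITE (4,1): turn R to W, flip to black, move to (4,0). |black|=7
Step 8: on WHITE (4,0): turn R to N, flip to black, move to (3,0). |black|=8
Step 9: on WHITE (3,0): turn R to E, flip to black, move to (3,1). |black|=9
Step 10: on WHITE (3,1): turn R to S, flip to black, move to (4,1). |black|=10

Answer: 4 1 S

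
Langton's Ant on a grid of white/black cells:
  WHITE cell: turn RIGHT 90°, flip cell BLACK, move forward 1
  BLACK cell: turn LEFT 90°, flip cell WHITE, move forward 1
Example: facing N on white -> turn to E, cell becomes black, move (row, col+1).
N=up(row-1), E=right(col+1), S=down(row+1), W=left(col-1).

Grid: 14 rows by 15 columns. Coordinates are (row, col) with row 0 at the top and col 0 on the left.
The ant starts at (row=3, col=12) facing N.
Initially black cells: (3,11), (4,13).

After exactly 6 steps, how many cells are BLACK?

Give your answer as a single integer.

Step 1: on WHITE (3,12): turn R to E, flip to black, move to (3,13). |black|=3
Step 2: on WHITE (3,13): turn R to S, flip to black, move to (4,13). |black|=4
Step 3: on BLACK (4,13): turn L to E, flip to white, move to (4,14). |black|=3
Step 4: on WHITE (4,14): turn R to S, flip to black, move to (5,14). |black|=4
Step 5: on WHITE (5,14): turn R to W, flip to black, move to (5,13). |black|=5
Step 6: on WHITE (5,13): turn R to N, flip to black, move to (4,13). |black|=6

Answer: 6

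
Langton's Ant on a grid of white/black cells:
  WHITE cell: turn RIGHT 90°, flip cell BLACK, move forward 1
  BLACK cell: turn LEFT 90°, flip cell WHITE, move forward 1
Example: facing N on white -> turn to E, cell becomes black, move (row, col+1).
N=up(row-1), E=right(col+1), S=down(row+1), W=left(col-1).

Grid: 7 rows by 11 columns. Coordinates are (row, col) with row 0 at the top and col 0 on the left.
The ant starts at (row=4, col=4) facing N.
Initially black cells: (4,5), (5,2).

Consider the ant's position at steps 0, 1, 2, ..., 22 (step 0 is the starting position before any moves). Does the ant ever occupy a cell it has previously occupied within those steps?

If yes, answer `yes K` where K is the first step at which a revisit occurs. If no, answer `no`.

Answer: yes 5

Derivation:
Step 1: on WHITE (4,4): turn R to E, flip to black, move to (4,5). |black|=3 — new cell
Step 2: on BLACK (4,5): turn L to N, flip to white, move to (3,5). |black|=2 — new cell
Step 3: on WHITE (3,5): turn R to E, flip to black, move to (3,6). |black|=3 — new cell
Step 4: on WHITE (3,6): turn R to S, flip to black, move to (4,6). |black|=4 — new cell
Step 5: on WHITE (4,6): turn R to W, flip to black, move to (4,5). |black|=5 — REVISIT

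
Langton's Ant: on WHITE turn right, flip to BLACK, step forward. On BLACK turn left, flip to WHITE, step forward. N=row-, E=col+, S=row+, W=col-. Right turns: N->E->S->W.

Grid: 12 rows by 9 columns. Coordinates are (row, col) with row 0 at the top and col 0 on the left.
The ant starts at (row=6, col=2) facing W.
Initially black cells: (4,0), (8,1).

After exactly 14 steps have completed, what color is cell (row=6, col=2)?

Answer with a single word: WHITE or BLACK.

Step 1: on WHITE (6,2): turn R to N, flip to black, move to (5,2). |black|=3
Step 2: on WHITE (5,2): turn R to E, flip to black, move to (5,3). |black|=4
Step 3: on WHITE (5,3): turn R to S, flip to black, move to (6,3). |black|=5
Step 4: on WHITE (6,3): turn R to W, flip to black, move to (6,2). |black|=6
Step 5: on BLACK (6,2): turn L to S, flip to white, move to (7,2). |black|=5
Step 6: on WHITE (7,2): turn R to W, flip to black, move to (7,1). |black|=6
Step 7: on WHITE (7,1): turn R to N, flip to black, move to (6,1). |black|=7
Step 8: on WHITE (6,1): turn R to E, flip to black, move to (6,2). |black|=8
Step 9: on WHITE (6,2): turn R to S, flip to black, move to (7,2). |black|=9
Step 10: on BLACK (7,2): turn L to E, flip to white, move to (7,3). |black|=8
Step 11: on WHITE (7,3): turn R to S, flip to black, move to (8,3). |black|=9
Step 12: on WHITE (8,3): turn R to W, flip to black, move to (8,2). |black|=10
Step 13: on WHITE (8,2): turn R to N, flip to black, move to (7,2). |black|=11
Step 14: on WHITE (7,2): turn R to E, flip to black, move to (7,3). |black|=12

Answer: BLACK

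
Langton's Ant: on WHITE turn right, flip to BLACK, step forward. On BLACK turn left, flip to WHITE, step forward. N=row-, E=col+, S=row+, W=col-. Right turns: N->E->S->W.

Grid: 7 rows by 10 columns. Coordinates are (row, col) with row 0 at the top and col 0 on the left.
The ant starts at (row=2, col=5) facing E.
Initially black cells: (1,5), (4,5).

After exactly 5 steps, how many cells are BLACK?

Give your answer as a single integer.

Step 1: on WHITE (2,5): turn R to S, flip to black, move to (3,5). |black|=3
Step 2: on WHITE (3,5): turn R to W, flip to black, move to (3,4). |black|=4
Step 3: on WHITE (3,4): turn R to N, flip to black, move to (2,4). |black|=5
Step 4: on WHITE (2,4): turn R to E, flip to black, move to (2,5). |black|=6
Step 5: on BLACK (2,5): turn L to N, flip to white, move to (1,5). |black|=5

Answer: 5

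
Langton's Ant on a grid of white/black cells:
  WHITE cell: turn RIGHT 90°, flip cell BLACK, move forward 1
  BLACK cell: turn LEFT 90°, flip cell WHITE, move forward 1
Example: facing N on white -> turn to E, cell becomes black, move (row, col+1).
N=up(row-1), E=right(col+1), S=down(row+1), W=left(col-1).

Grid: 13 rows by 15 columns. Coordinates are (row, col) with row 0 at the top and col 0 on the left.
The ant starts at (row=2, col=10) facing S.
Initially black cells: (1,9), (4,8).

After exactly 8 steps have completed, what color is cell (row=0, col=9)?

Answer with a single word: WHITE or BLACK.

Answer: BLACK

Derivation:
Step 1: on WHITE (2,10): turn R to W, flip to black, move to (2,9). |black|=3
Step 2: on WHITE (2,9): turn R to N, flip to black, move to (1,9). |black|=4
Step 3: on BLACK (1,9): turn L to W, flip to white, move to (1,8). |black|=3
Step 4: on WHITE (1,8): turn R to N, flip to black, move to (0,8). |black|=4
Step 5: on WHITE (0,8): turn R to E, flip to black, move to (0,9). |black|=5
Step 6: on WHITE (0,9): turn R to S, flip to black, move to (1,9). |black|=6
Step 7: on WHITE (1,9): turn R to W, flip to black, move to (1,8). |black|=7
Step 8: on BLACK (1,8): turn L to S, flip to white, move to (2,8). |black|=6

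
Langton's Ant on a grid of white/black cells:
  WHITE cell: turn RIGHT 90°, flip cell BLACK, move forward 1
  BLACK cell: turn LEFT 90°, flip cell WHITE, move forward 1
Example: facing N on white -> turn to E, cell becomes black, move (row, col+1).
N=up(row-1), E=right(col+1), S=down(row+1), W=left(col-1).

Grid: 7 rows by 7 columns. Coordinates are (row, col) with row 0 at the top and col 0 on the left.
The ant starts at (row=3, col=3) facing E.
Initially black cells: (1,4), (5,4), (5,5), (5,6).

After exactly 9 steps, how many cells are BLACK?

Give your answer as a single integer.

Answer: 11

Derivation:
Step 1: on WHITE (3,3): turn R to S, flip to black, move to (4,3). |black|=5
Step 2: on WHITE (4,3): turn R to W, flip to black, move to (4,2). |black|=6
Step 3: on WHITE (4,2): turn R to N, flip to black, move to (3,2). |black|=7
Step 4: on WHITE (3,2): turn R to E, flip to black, move to (3,3). |black|=8
Step 5: on BLACK (3,3): turn L to N, flip to white, move to (2,3). |black|=7
Step 6: on WHITE (2,3): turn R to E, flip to black, move to (2,4). |black|=8
Step 7: on WHITE (2,4): turn R to S, flip to black, move to (3,4). |black|=9
Step 8: on WHITE (3,4): turn R to W, flip to black, move to (3,3). |black|=10
Step 9: on WHITE (3,3): turn R to N, flip to black, move to (2,3). |black|=11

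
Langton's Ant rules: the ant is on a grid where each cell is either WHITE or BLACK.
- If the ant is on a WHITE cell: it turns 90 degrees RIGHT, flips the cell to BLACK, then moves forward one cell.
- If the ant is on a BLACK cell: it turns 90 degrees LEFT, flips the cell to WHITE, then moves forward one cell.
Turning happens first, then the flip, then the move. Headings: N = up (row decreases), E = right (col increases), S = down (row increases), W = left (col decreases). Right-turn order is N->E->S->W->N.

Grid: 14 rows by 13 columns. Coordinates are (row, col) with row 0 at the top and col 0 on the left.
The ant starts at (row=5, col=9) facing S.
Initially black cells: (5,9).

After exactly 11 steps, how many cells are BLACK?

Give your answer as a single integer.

Answer: 6

Derivation:
Step 1: on BLACK (5,9): turn L to E, flip to white, move to (5,10). |black|=0
Step 2: on WHITE (5,10): turn R to S, flip to black, move to (6,10). |black|=1
Step 3: on WHITE (6,10): turn R to W, flip to black, move to (6,9). |black|=2
Step 4: on WHITE (6,9): turn R to N, flip to black, move to (5,9). |black|=3
Step 5: on WHITE (5,9): turn R to E, flip to black, move to (5,10). |black|=4
Step 6: on BLACK (5,10): turn L to N, flip to white, move to (4,10). |black|=3
Step 7: on WHITE (4,10): turn R to E, flip to black, move to (4,11). |black|=4
Step 8: on WHITE (4,11): turn R to S, flip to black, move to (5,11). |black|=5
Step 9: on WHITE (5,11): turn R to W, flip to black, move to (5,10). |black|=6
Step 10: on WHITE (5,10): turn R to N, flip to black, move to (4,10). |black|=7
Step 11: on BLACK (4,10): turn L to W, flip to white, move to (4,9). |black|=6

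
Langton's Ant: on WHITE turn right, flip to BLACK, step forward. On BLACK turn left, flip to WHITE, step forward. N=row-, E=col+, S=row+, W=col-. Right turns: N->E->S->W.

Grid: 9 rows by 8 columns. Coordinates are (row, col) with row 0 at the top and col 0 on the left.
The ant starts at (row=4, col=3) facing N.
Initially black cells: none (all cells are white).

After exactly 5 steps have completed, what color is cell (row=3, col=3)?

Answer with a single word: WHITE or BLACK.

Step 1: on WHITE (4,3): turn R to E, flip to black, move to (4,4). |black|=1
Step 2: on WHITE (4,4): turn R to S, flip to black, move to (5,4). |black|=2
Step 3: on WHITE (5,4): turn R to W, flip to black, move to (5,3). |black|=3
Step 4: on WHITE (5,3): turn R to N, flip to black, move to (4,3). |black|=4
Step 5: on BLACK (4,3): turn L to W, flip to white, move to (4,2). |black|=3

Answer: WHITE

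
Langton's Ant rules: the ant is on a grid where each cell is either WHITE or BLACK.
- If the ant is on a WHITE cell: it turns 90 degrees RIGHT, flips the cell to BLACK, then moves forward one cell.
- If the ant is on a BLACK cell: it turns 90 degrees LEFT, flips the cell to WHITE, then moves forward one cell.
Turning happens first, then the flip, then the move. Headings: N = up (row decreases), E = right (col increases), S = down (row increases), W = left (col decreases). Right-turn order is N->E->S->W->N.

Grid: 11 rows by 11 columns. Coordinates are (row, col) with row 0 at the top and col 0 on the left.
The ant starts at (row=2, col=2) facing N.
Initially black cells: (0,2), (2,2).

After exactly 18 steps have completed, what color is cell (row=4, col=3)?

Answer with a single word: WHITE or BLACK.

Step 1: on BLACK (2,2): turn L to W, flip to white, move to (2,1). |black|=1
Step 2: on WHITE (2,1): turn R to N, flip to black, move to (1,1). |black|=2
Step 3: on WHITE (1,1): turn R to E, flip to black, move to (1,2). |black|=3
Step 4: on WHITE (1,2): turn R to S, flip to black, move to (2,2). |black|=4
Step 5: on WHITE (2,2): turn R to W, flip to black, move to (2,1). |black|=5
Step 6: on BLACK (2,1): turn L to S, flip to white, move to (3,1). |black|=4
Step 7: on WHITE (3,1): turn R to W, flip to black, move to (3,0). |black|=5
Step 8: on WHITE (3,0): turn R to N, flip to black, move to (2,0). |black|=6
Step 9: on WHITE (2,0): turn R to E, flip to black, move to (2,1). |black|=7
Step 10: on WHITE (2,1): turn R to S, flip to black, move to (3,1). |black|=8
Step 11: on BLACK (3,1): turn L to E, flip to white, move to (3,2). |black|=7
Step 12: on WHITE (3,2): turn R to S, flip to black, move to (4,2). |black|=8
Step 13: on WHITE (4,2): turn R to W, flip to black, move to (4,1). |black|=9
Step 14: on WHITE (4,1): turn R to N, flip to black, move to (3,1). |black|=10
Step 15: on WHITE (3,1): turn R to E, flip to black, move to (3,2). |black|=11
Step 16: on BLACK (3,2): turn L to N, flip to white, move to (2,2). |black|=10
Step 17: on BLACK (2,2): turn L to W, flip to white, move to (2,1). |black|=9
Step 18: on BLACK (2,1): turn L to S, flip to white, move to (3,1). |black|=8

Answer: WHITE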